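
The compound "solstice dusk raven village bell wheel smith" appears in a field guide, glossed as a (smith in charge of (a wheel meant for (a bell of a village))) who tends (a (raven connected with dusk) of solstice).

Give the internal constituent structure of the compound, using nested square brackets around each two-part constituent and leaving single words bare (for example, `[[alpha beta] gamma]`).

The outermost head in the paraphrase is "smith" (specifically "village bell wheel smith"), modified by "solstice dusk raven".
Inside "solstice dusk raven": head "raven" (specifically "dusk raven"), modifier "solstice".
Inside "dusk raven": head "raven", modifier "dusk".
Inside "village bell wheel smith": head "smith", modifier "village bell wheel".
Inside "village bell wheel": head "wheel", modifier "village bell".
Inside "village bell": head "bell", modifier "village".
So the structure is [[solstice [dusk raven]] [[[village bell] wheel] smith]].

[[solstice [dusk raven]] [[[village bell] wheel] smith]]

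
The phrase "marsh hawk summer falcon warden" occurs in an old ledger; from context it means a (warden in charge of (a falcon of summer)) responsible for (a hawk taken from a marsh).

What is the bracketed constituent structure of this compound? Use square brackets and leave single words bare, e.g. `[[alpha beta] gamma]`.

[[marsh hawk] [[summer falcon] warden]]

Whole compound: head "warden" (specifically "summer falcon warden"), modifier "marsh hawk".
"marsh hawk" → head "hawk", modifier "marsh".
"summer falcon warden" → head "warden", modifier "summer falcon".
"summer falcon" → head "falcon", modifier "summer".
Assembled: [[marsh hawk] [[summer falcon] warden]].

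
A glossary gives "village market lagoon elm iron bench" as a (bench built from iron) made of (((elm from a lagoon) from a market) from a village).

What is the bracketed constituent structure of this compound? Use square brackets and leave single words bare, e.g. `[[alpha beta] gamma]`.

At the top level: head "bench" (specifically "iron bench"); modifier "village market lagoon elm".
Within "village market lagoon elm", the head is "elm" (specifically "market lagoon elm") and the modifier is "village".
Within "market lagoon elm", the head is "elm" (specifically "lagoon elm") and the modifier is "market".
Within "lagoon elm", the head is "elm" and the modifier is "lagoon".
Within "iron bench", the head is "bench" and the modifier is "iron".
Putting it together: [[village [market [lagoon elm]]] [iron bench]].

[[village [market [lagoon elm]]] [iron bench]]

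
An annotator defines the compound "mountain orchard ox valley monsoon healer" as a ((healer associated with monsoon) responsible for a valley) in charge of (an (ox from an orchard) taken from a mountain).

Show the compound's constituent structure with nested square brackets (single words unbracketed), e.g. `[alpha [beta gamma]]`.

Overall it is a kind of healer (specifically "valley monsoon healer"); the modifier is "mountain orchard ox".
Inside "mountain orchard ox": head "ox" (specifically "orchard ox"), modifier "mountain".
Inside "orchard ox": head "ox", modifier "orchard".
Inside "valley monsoon healer": head "healer" (specifically "monsoon healer"), modifier "valley".
Inside "monsoon healer": head "healer", modifier "monsoon".
Assembled: [[mountain [orchard ox]] [valley [monsoon healer]]].

[[mountain [orchard ox]] [valley [monsoon healer]]]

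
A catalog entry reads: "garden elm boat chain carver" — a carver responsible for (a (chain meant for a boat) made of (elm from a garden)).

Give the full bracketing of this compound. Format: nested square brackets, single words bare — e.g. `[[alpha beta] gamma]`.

Overall it is a kind of carver; the modifier is "garden elm boat chain".
Within "garden elm boat chain", the head is "chain" (specifically "boat chain") and the modifier is "garden elm".
Within "garden elm", the head is "elm" and the modifier is "garden".
Within "boat chain", the head is "chain" and the modifier is "boat".
Putting it together: [[[garden elm] [boat chain]] carver].

[[[garden elm] [boat chain]] carver]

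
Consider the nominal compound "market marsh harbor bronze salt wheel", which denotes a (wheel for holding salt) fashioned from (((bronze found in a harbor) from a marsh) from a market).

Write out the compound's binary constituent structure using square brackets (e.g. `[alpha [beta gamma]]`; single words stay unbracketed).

[[market [marsh [harbor bronze]]] [salt wheel]]

The outermost head in the paraphrase is "wheel" (specifically "salt wheel"), modified by "market marsh harbor bronze".
Within "market marsh harbor bronze", the head is "bronze" (specifically "marsh harbor bronze") and the modifier is "market".
Within "marsh harbor bronze", the head is "bronze" (specifically "harbor bronze") and the modifier is "marsh".
Within "harbor bronze", the head is "bronze" and the modifier is "harbor".
Within "salt wheel", the head is "wheel" and the modifier is "salt".
Assembled: [[market [marsh [harbor bronze]]] [salt wheel]].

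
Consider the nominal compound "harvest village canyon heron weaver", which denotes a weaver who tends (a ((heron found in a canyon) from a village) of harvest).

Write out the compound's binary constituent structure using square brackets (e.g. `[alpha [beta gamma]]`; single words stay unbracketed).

Overall it is a kind of weaver; the modifier is "harvest village canyon heron".
Inside "harvest village canyon heron": head "heron" (specifically "village canyon heron"), modifier "harvest".
Inside "village canyon heron": head "heron" (specifically "canyon heron"), modifier "village".
Inside "canyon heron": head "heron", modifier "canyon".
Assembled: [[harvest [village [canyon heron]]] weaver].

[[harvest [village [canyon heron]]] weaver]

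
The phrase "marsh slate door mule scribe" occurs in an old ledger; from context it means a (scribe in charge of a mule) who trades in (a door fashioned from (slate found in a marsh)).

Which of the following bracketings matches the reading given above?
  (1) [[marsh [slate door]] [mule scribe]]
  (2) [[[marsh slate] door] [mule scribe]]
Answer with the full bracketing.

The paraphrase's head is the "scribe" part ("mule scribe"); its modifier is "marsh slate door".
That top-level split, carried through the inner groups, gives [[[marsh slate] door] [mule scribe]].

[[[marsh slate] door] [mule scribe]]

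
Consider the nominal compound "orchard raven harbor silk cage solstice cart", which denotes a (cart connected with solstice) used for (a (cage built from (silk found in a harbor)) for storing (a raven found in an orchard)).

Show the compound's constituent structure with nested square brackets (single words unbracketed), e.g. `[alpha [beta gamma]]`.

Overall it is a kind of cart (specifically "solstice cart"); the modifier is "orchard raven harbor silk cage".
"orchard raven harbor silk cage" → head "cage" (specifically "harbor silk cage"), modifier "orchard raven".
"orchard raven" → head "raven", modifier "orchard".
"harbor silk cage" → head "cage", modifier "harbor silk".
"harbor silk" → head "silk", modifier "harbor".
"solstice cart" → head "cart", modifier "solstice".
Assembled: [[[orchard raven] [[harbor silk] cage]] [solstice cart]].

[[[orchard raven] [[harbor silk] cage]] [solstice cart]]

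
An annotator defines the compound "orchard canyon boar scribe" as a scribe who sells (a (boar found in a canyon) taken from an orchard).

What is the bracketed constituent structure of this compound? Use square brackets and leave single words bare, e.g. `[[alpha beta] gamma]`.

[[orchard [canyon boar]] scribe]

Whole compound: head "scribe", modifier "orchard canyon boar".
Inside "orchard canyon boar": head "boar" (specifically "canyon boar"), modifier "orchard".
Inside "canyon boar": head "boar", modifier "canyon".
Assembled: [[orchard [canyon boar]] scribe].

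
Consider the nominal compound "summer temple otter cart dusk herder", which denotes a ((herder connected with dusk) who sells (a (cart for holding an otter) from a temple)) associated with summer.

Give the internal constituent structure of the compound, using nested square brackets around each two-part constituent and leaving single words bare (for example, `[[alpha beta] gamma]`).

[summer [[temple [otter cart]] [dusk herder]]]

The outermost head in the paraphrase is "herder" (specifically "temple otter cart dusk herder"), modified by "summer".
Inside "temple otter cart dusk herder": head "herder" (specifically "dusk herder"), modifier "temple otter cart".
Inside "temple otter cart": head "cart" (specifically "otter cart"), modifier "temple".
Inside "otter cart": head "cart", modifier "otter".
Inside "dusk herder": head "herder", modifier "dusk".
So the structure is [summer [[temple [otter cart]] [dusk herder]]].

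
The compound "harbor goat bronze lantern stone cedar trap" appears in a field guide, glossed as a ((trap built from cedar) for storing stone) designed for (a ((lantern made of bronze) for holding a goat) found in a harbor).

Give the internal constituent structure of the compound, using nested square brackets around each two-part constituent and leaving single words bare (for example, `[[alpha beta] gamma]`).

At the top level: head "trap" (specifically "stone cedar trap"); modifier "harbor goat bronze lantern".
Within "harbor goat bronze lantern", the head is "lantern" (specifically "goat bronze lantern") and the modifier is "harbor".
Within "goat bronze lantern", the head is "lantern" (specifically "bronze lantern") and the modifier is "goat".
Within "bronze lantern", the head is "lantern" and the modifier is "bronze".
Within "stone cedar trap", the head is "trap" (specifically "cedar trap") and the modifier is "stone".
Within "cedar trap", the head is "trap" and the modifier is "cedar".
Assembled: [[harbor [goat [bronze lantern]]] [stone [cedar trap]]].

[[harbor [goat [bronze lantern]]] [stone [cedar trap]]]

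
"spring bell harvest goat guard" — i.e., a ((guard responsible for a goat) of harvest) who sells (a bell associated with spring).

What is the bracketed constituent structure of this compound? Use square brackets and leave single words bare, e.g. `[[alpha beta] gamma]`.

[[spring bell] [harvest [goat guard]]]

Overall it is a kind of guard (specifically "harvest goat guard"); the modifier is "spring bell".
"spring bell" → head "bell", modifier "spring".
"harvest goat guard" → head "guard" (specifically "goat guard"), modifier "harvest".
"goat guard" → head "guard", modifier "goat".
Assembled: [[spring bell] [harvest [goat guard]]].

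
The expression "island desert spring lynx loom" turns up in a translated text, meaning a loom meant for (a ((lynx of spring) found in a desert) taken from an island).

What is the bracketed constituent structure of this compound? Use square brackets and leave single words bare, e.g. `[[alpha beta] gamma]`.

Whole compound: head "loom", modifier "island desert spring lynx".
Inside "island desert spring lynx": head "lynx" (specifically "desert spring lynx"), modifier "island".
Inside "desert spring lynx": head "lynx" (specifically "spring lynx"), modifier "desert".
Inside "spring lynx": head "lynx", modifier "spring".
Assembled: [[island [desert [spring lynx]]] loom].

[[island [desert [spring lynx]]] loom]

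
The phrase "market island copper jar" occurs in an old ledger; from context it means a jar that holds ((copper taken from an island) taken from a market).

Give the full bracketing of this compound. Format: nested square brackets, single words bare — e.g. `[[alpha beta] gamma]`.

Whole compound: head "jar", modifier "market island copper".
Within "market island copper", the head is "copper" (specifically "island copper") and the modifier is "market".
Within "island copper", the head is "copper" and the modifier is "island".
Assembled: [[market [island copper]] jar].

[[market [island copper]] jar]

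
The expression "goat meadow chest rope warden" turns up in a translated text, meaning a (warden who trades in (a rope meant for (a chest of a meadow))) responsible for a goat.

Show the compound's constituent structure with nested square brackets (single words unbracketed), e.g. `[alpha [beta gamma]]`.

At the top level: head "warden" (specifically "meadow chest rope warden"); modifier "goat".
"meadow chest rope warden" → head "warden", modifier "meadow chest rope".
"meadow chest rope" → head "rope", modifier "meadow chest".
"meadow chest" → head "chest", modifier "meadow".
Putting it together: [goat [[[meadow chest] rope] warden]].

[goat [[[meadow chest] rope] warden]]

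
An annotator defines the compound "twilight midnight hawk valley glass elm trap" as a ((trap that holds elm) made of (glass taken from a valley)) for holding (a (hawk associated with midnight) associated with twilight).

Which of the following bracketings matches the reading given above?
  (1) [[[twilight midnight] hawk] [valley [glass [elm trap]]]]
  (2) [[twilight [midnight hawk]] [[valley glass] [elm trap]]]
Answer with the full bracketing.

The paraphrase's head is the "trap" part ("valley glass elm trap"); its modifier is "twilight midnight hawk".
That top-level split, carried through the inner groups, gives [[twilight [midnight hawk]] [[valley glass] [elm trap]]].

[[twilight [midnight hawk]] [[valley glass] [elm trap]]]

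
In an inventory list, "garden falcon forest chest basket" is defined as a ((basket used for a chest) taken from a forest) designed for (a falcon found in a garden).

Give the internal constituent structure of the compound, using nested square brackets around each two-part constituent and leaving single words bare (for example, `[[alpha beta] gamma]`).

Whole compound: head "basket" (specifically "forest chest basket"), modifier "garden falcon".
"garden falcon" → head "falcon", modifier "garden".
"forest chest basket" → head "basket" (specifically "chest basket"), modifier "forest".
"chest basket" → head "basket", modifier "chest".
So the structure is [[garden falcon] [forest [chest basket]]].

[[garden falcon] [forest [chest basket]]]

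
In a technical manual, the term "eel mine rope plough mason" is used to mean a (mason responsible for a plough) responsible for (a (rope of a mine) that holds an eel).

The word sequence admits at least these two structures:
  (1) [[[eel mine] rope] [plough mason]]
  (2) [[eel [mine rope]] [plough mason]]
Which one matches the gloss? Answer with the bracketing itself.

[[eel [mine rope]] [plough mason]]

The paraphrase's head is the "mason" part ("plough mason"); its modifier is "eel mine rope".
That top-level split, carried through the inner groups, gives [[eel [mine rope]] [plough mason]].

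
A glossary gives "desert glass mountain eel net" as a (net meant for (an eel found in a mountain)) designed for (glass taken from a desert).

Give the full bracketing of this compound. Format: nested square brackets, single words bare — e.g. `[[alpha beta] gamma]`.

The outermost head in the paraphrase is "net" (specifically "mountain eel net"), modified by "desert glass".
Inside "desert glass": head "glass", modifier "desert".
Inside "mountain eel net": head "net", modifier "mountain eel".
Inside "mountain eel": head "eel", modifier "mountain".
So the structure is [[desert glass] [[mountain eel] net]].

[[desert glass] [[mountain eel] net]]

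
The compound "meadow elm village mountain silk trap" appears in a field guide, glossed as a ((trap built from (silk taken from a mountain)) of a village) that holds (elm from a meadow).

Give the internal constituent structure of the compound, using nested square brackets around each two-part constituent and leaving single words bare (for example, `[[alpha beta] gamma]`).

Whole compound: head "trap" (specifically "village mountain silk trap"), modifier "meadow elm".
Within "meadow elm", the head is "elm" and the modifier is "meadow".
Within "village mountain silk trap", the head is "trap" (specifically "mountain silk trap") and the modifier is "village".
Within "mountain silk trap", the head is "trap" and the modifier is "mountain silk".
Within "mountain silk", the head is "silk" and the modifier is "mountain".
Putting it together: [[meadow elm] [village [[mountain silk] trap]]].

[[meadow elm] [village [[mountain silk] trap]]]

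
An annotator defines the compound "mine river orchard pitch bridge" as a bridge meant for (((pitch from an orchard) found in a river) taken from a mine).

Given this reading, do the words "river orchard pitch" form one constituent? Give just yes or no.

The paraphrase groups the words so that "river orchard pitch" is one unit: it corresponds to a single parenthesized sub-phrase.
The full structure is [[mine [river [orchard pitch]]] bridge], in which [river orchard pitch] is a constituent.

yes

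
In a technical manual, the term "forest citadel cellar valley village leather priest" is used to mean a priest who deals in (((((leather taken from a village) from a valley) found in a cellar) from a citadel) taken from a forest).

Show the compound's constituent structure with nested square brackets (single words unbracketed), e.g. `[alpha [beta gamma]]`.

[[forest [citadel [cellar [valley [village leather]]]]] priest]

Overall it is a kind of priest; the modifier is "forest citadel cellar valley village leather".
"forest citadel cellar valley village leather" → head "leather" (specifically "citadel cellar valley village leather"), modifier "forest".
"citadel cellar valley village leather" → head "leather" (specifically "cellar valley village leather"), modifier "citadel".
"cellar valley village leather" → head "leather" (specifically "valley village leather"), modifier "cellar".
"valley village leather" → head "leather" (specifically "village leather"), modifier "valley".
"village leather" → head "leather", modifier "village".
So the structure is [[forest [citadel [cellar [valley [village leather]]]]] priest].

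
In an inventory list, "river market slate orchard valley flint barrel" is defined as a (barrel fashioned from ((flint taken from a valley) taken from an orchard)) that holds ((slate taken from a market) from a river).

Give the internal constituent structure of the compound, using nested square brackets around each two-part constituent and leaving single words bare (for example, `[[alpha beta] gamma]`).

The outermost head in the paraphrase is "barrel" (specifically "orchard valley flint barrel"), modified by "river market slate".
Inside "river market slate": head "slate" (specifically "market slate"), modifier "river".
Inside "market slate": head "slate", modifier "market".
Inside "orchard valley flint barrel": head "barrel", modifier "orchard valley flint".
Inside "orchard valley flint": head "flint" (specifically "valley flint"), modifier "orchard".
Inside "valley flint": head "flint", modifier "valley".
Assembled: [[river [market slate]] [[orchard [valley flint]] barrel]].

[[river [market slate]] [[orchard [valley flint]] barrel]]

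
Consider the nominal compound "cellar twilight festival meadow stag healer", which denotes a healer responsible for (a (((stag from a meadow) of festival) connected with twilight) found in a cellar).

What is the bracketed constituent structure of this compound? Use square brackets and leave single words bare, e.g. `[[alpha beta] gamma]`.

Overall it is a kind of healer; the modifier is "cellar twilight festival meadow stag".
Inside "cellar twilight festival meadow stag": head "stag" (specifically "twilight festival meadow stag"), modifier "cellar".
Inside "twilight festival meadow stag": head "stag" (specifically "festival meadow stag"), modifier "twilight".
Inside "festival meadow stag": head "stag" (specifically "meadow stag"), modifier "festival".
Inside "meadow stag": head "stag", modifier "meadow".
Putting it together: [[cellar [twilight [festival [meadow stag]]]] healer].

[[cellar [twilight [festival [meadow stag]]]] healer]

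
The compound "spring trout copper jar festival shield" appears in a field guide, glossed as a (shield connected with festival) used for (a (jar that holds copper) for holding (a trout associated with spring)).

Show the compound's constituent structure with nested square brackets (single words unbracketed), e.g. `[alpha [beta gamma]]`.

At the top level: head "shield" (specifically "festival shield"); modifier "spring trout copper jar".
Inside "spring trout copper jar": head "jar" (specifically "copper jar"), modifier "spring trout".
Inside "spring trout": head "trout", modifier "spring".
Inside "copper jar": head "jar", modifier "copper".
Inside "festival shield": head "shield", modifier "festival".
Assembled: [[[spring trout] [copper jar]] [festival shield]].

[[[spring trout] [copper jar]] [festival shield]]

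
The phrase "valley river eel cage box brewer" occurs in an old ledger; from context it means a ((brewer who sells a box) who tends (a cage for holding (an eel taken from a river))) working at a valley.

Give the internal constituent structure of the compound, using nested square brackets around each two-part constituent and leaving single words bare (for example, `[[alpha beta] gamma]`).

Overall it is a kind of brewer (specifically "river eel cage box brewer"); the modifier is "valley".
"river eel cage box brewer" → head "brewer" (specifically "box brewer"), modifier "river eel cage".
"river eel cage" → head "cage", modifier "river eel".
"river eel" → head "eel", modifier "river".
"box brewer" → head "brewer", modifier "box".
So the structure is [valley [[[river eel] cage] [box brewer]]].

[valley [[[river eel] cage] [box brewer]]]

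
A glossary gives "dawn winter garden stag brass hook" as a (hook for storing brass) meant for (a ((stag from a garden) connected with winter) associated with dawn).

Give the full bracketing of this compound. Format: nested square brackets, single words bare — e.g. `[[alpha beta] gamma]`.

At the top level: head "hook" (specifically "brass hook"); modifier "dawn winter garden stag".
Inside "dawn winter garden stag": head "stag" (specifically "winter garden stag"), modifier "dawn".
Inside "winter garden stag": head "stag" (specifically "garden stag"), modifier "winter".
Inside "garden stag": head "stag", modifier "garden".
Inside "brass hook": head "hook", modifier "brass".
So the structure is [[dawn [winter [garden stag]]] [brass hook]].

[[dawn [winter [garden stag]]] [brass hook]]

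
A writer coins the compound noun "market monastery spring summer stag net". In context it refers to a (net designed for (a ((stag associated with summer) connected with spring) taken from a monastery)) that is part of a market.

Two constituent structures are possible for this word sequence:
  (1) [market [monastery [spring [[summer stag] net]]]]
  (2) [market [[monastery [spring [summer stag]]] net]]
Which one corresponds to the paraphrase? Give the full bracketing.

The paraphrase's head is the "net" part ("monastery spring summer stag net"); its modifier is "market".
That top-level split, carried through the inner groups, gives [market [[monastery [spring [summer stag]]] net]].

[market [[monastery [spring [summer stag]]] net]]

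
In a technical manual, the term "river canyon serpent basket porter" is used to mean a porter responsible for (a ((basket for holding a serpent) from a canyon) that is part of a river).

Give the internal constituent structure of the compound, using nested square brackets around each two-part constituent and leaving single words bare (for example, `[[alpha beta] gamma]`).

Whole compound: head "porter", modifier "river canyon serpent basket".
Inside "river canyon serpent basket": head "basket" (specifically "canyon serpent basket"), modifier "river".
Inside "canyon serpent basket": head "basket" (specifically "serpent basket"), modifier "canyon".
Inside "serpent basket": head "basket", modifier "serpent".
So the structure is [[river [canyon [serpent basket]]] porter].

[[river [canyon [serpent basket]]] porter]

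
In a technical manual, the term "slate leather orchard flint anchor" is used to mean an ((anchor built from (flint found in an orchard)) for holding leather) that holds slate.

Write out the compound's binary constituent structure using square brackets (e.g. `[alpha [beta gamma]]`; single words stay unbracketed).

Overall it is a kind of anchor (specifically "leather orchard flint anchor"); the modifier is "slate".
Within "leather orchard flint anchor", the head is "anchor" (specifically "orchard flint anchor") and the modifier is "leather".
Within "orchard flint anchor", the head is "anchor" and the modifier is "orchard flint".
Within "orchard flint", the head is "flint" and the modifier is "orchard".
So the structure is [slate [leather [[orchard flint] anchor]]].

[slate [leather [[orchard flint] anchor]]]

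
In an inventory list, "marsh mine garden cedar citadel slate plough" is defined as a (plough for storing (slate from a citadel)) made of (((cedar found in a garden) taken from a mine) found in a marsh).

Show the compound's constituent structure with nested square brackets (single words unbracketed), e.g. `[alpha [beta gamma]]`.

[[marsh [mine [garden cedar]]] [[citadel slate] plough]]

The outermost head in the paraphrase is "plough" (specifically "citadel slate plough"), modified by "marsh mine garden cedar".
Inside "marsh mine garden cedar": head "cedar" (specifically "mine garden cedar"), modifier "marsh".
Inside "mine garden cedar": head "cedar" (specifically "garden cedar"), modifier "mine".
Inside "garden cedar": head "cedar", modifier "garden".
Inside "citadel slate plough": head "plough", modifier "citadel slate".
Inside "citadel slate": head "slate", modifier "citadel".
Putting it together: [[marsh [mine [garden cedar]]] [[citadel slate] plough]].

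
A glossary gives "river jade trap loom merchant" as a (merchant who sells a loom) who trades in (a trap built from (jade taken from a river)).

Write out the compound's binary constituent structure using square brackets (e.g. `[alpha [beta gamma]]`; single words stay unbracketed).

Whole compound: head "merchant" (specifically "loom merchant"), modifier "river jade trap".
Within "river jade trap", the head is "trap" and the modifier is "river jade".
Within "river jade", the head is "jade" and the modifier is "river".
Within "loom merchant", the head is "merchant" and the modifier is "loom".
Putting it together: [[[river jade] trap] [loom merchant]].

[[[river jade] trap] [loom merchant]]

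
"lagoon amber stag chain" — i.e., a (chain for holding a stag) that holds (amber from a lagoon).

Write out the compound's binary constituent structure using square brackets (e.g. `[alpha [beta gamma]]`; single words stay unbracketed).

Overall it is a kind of chain (specifically "stag chain"); the modifier is "lagoon amber".
Within "lagoon amber", the head is "amber" and the modifier is "lagoon".
Within "stag chain", the head is "chain" and the modifier is "stag".
Assembled: [[lagoon amber] [stag chain]].

[[lagoon amber] [stag chain]]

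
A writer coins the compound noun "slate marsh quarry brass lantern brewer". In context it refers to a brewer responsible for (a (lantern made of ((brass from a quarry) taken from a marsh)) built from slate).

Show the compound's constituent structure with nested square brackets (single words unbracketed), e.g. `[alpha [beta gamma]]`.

[[slate [[marsh [quarry brass]] lantern]] brewer]

Overall it is a kind of brewer; the modifier is "slate marsh quarry brass lantern".
Inside "slate marsh quarry brass lantern": head "lantern" (specifically "marsh quarry brass lantern"), modifier "slate".
Inside "marsh quarry brass lantern": head "lantern", modifier "marsh quarry brass".
Inside "marsh quarry brass": head "brass" (specifically "quarry brass"), modifier "marsh".
Inside "quarry brass": head "brass", modifier "quarry".
Putting it together: [[slate [[marsh [quarry brass]] lantern]] brewer].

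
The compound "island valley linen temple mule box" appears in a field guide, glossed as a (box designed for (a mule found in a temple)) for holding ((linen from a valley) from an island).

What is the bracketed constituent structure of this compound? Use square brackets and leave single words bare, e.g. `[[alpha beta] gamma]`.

At the top level: head "box" (specifically "temple mule box"); modifier "island valley linen".
Within "island valley linen", the head is "linen" (specifically "valley linen") and the modifier is "island".
Within "valley linen", the head is "linen" and the modifier is "valley".
Within "temple mule box", the head is "box" and the modifier is "temple mule".
Within "temple mule", the head is "mule" and the modifier is "temple".
So the structure is [[island [valley linen]] [[temple mule] box]].

[[island [valley linen]] [[temple mule] box]]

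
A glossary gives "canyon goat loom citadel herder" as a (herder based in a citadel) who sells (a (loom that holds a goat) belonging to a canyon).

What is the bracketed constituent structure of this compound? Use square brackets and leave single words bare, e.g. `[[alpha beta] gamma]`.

[[canyon [goat loom]] [citadel herder]]

The outermost head in the paraphrase is "herder" (specifically "citadel herder"), modified by "canyon goat loom".
Within "canyon goat loom", the head is "loom" (specifically "goat loom") and the modifier is "canyon".
Within "goat loom", the head is "loom" and the modifier is "goat".
Within "citadel herder", the head is "herder" and the modifier is "citadel".
Putting it together: [[canyon [goat loom]] [citadel herder]].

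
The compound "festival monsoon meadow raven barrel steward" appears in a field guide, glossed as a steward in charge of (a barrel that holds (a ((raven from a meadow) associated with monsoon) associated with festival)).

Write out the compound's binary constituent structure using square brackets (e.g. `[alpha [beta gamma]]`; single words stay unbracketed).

At the top level: head "steward"; modifier "festival monsoon meadow raven barrel".
Within "festival monsoon meadow raven barrel", the head is "barrel" and the modifier is "festival monsoon meadow raven".
Within "festival monsoon meadow raven", the head is "raven" (specifically "monsoon meadow raven") and the modifier is "festival".
Within "monsoon meadow raven", the head is "raven" (specifically "meadow raven") and the modifier is "monsoon".
Within "meadow raven", the head is "raven" and the modifier is "meadow".
Putting it together: [[[festival [monsoon [meadow raven]]] barrel] steward].

[[[festival [monsoon [meadow raven]]] barrel] steward]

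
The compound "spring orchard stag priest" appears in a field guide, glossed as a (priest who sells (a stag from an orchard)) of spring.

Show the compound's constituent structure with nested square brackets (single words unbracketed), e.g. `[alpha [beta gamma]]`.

The outermost head in the paraphrase is "priest" (specifically "orchard stag priest"), modified by "spring".
Inside "orchard stag priest": head "priest", modifier "orchard stag".
Inside "orchard stag": head "stag", modifier "orchard".
Assembled: [spring [[orchard stag] priest]].

[spring [[orchard stag] priest]]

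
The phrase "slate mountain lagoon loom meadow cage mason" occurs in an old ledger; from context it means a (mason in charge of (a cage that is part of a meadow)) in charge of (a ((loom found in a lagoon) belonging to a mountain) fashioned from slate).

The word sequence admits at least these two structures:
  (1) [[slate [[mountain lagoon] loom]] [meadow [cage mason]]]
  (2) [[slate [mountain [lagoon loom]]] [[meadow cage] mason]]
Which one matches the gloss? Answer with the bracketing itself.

The paraphrase's head is the "mason" part ("meadow cage mason"); its modifier is "slate mountain lagoon loom".
That top-level split, carried through the inner groups, gives [[slate [mountain [lagoon loom]]] [[meadow cage] mason]].

[[slate [mountain [lagoon loom]]] [[meadow cage] mason]]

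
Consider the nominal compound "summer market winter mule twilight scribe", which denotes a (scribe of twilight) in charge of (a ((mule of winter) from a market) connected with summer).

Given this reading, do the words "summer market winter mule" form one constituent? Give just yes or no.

The paraphrase groups the words so that "summer market winter mule" is one unit: it corresponds to a single parenthesized sub-phrase.
The full structure is [[summer [market [winter mule]]] [twilight scribe]], in which [summer market winter mule] is a constituent.

yes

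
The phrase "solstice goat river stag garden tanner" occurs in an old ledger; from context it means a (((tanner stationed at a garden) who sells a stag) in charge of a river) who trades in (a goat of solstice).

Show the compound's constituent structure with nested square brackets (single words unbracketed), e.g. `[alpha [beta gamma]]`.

[[solstice goat] [river [stag [garden tanner]]]]

Whole compound: head "tanner" (specifically "river stag garden tanner"), modifier "solstice goat".
"solstice goat" → head "goat", modifier "solstice".
"river stag garden tanner" → head "tanner" (specifically "stag garden tanner"), modifier "river".
"stag garden tanner" → head "tanner" (specifically "garden tanner"), modifier "stag".
"garden tanner" → head "tanner", modifier "garden".
So the structure is [[solstice goat] [river [stag [garden tanner]]]].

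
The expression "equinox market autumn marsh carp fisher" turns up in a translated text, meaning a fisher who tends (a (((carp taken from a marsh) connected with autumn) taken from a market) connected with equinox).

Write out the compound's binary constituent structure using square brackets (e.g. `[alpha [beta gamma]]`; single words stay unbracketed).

[[equinox [market [autumn [marsh carp]]]] fisher]

The outermost head in the paraphrase is "fisher", modified by "equinox market autumn marsh carp".
"equinox market autumn marsh carp" → head "carp" (specifically "market autumn marsh carp"), modifier "equinox".
"market autumn marsh carp" → head "carp" (specifically "autumn marsh carp"), modifier "market".
"autumn marsh carp" → head "carp" (specifically "marsh carp"), modifier "autumn".
"marsh carp" → head "carp", modifier "marsh".
So the structure is [[equinox [market [autumn [marsh carp]]]] fisher].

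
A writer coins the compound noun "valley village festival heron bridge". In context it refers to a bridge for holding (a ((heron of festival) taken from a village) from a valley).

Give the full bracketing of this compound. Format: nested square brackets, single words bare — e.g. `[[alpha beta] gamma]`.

Overall it is a kind of bridge; the modifier is "valley village festival heron".
Within "valley village festival heron", the head is "heron" (specifically "village festival heron") and the modifier is "valley".
Within "village festival heron", the head is "heron" (specifically "festival heron") and the modifier is "village".
Within "festival heron", the head is "heron" and the modifier is "festival".
So the structure is [[valley [village [festival heron]]] bridge].

[[valley [village [festival heron]]] bridge]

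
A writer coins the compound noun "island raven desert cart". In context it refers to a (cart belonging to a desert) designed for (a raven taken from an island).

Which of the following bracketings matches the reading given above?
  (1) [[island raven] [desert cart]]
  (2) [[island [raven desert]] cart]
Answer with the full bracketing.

The paraphrase's head is the "cart" part ("desert cart"); its modifier is "island raven".
That top-level split, carried through the inner groups, gives [[island raven] [desert cart]].

[[island raven] [desert cart]]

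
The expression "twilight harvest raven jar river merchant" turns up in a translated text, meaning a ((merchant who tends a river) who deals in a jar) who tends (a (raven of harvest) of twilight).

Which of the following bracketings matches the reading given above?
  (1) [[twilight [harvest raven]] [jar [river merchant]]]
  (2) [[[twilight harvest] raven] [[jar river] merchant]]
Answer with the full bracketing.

[[twilight [harvest raven]] [jar [river merchant]]]

The paraphrase's head is the "merchant" part ("jar river merchant"); its modifier is "twilight harvest raven".
That top-level split, carried through the inner groups, gives [[twilight [harvest raven]] [jar [river merchant]]].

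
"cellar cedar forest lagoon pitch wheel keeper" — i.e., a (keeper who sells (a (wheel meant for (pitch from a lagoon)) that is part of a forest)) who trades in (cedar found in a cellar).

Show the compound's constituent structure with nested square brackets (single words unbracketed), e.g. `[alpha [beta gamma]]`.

[[cellar cedar] [[forest [[lagoon pitch] wheel]] keeper]]

Whole compound: head "keeper" (specifically "forest lagoon pitch wheel keeper"), modifier "cellar cedar".
Within "cellar cedar", the head is "cedar" and the modifier is "cellar".
Within "forest lagoon pitch wheel keeper", the head is "keeper" and the modifier is "forest lagoon pitch wheel".
Within "forest lagoon pitch wheel", the head is "wheel" (specifically "lagoon pitch wheel") and the modifier is "forest".
Within "lagoon pitch wheel", the head is "wheel" and the modifier is "lagoon pitch".
Within "lagoon pitch", the head is "pitch" and the modifier is "lagoon".
Assembled: [[cellar cedar] [[forest [[lagoon pitch] wheel]] keeper]].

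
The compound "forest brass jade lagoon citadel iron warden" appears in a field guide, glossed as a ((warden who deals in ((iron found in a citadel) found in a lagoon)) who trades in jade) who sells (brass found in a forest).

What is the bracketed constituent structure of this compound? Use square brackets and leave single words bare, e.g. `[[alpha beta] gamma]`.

At the top level: head "warden" (specifically "jade lagoon citadel iron warden"); modifier "forest brass".
"forest brass" → head "brass", modifier "forest".
"jade lagoon citadel iron warden" → head "warden" (specifically "lagoon citadel iron warden"), modifier "jade".
"lagoon citadel iron warden" → head "warden", modifier "lagoon citadel iron".
"lagoon citadel iron" → head "iron" (specifically "citadel iron"), modifier "lagoon".
"citadel iron" → head "iron", modifier "citadel".
So the structure is [[forest brass] [jade [[lagoon [citadel iron]] warden]]].

[[forest brass] [jade [[lagoon [citadel iron]] warden]]]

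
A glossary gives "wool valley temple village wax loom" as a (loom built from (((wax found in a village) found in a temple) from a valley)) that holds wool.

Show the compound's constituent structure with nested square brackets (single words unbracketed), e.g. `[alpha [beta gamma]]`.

At the top level: head "loom" (specifically "valley temple village wax loom"); modifier "wool".
Inside "valley temple village wax loom": head "loom", modifier "valley temple village wax".
Inside "valley temple village wax": head "wax" (specifically "temple village wax"), modifier "valley".
Inside "temple village wax": head "wax" (specifically "village wax"), modifier "temple".
Inside "village wax": head "wax", modifier "village".
So the structure is [wool [[valley [temple [village wax]]] loom]].

[wool [[valley [temple [village wax]]] loom]]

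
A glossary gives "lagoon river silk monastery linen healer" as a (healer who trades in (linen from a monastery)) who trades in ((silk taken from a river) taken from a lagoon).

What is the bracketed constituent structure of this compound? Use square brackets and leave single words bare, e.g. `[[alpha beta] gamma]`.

[[lagoon [river silk]] [[monastery linen] healer]]

Whole compound: head "healer" (specifically "monastery linen healer"), modifier "lagoon river silk".
Within "lagoon river silk", the head is "silk" (specifically "river silk") and the modifier is "lagoon".
Within "river silk", the head is "silk" and the modifier is "river".
Within "monastery linen healer", the head is "healer" and the modifier is "monastery linen".
Within "monastery linen", the head is "linen" and the modifier is "monastery".
Putting it together: [[lagoon [river silk]] [[monastery linen] healer]].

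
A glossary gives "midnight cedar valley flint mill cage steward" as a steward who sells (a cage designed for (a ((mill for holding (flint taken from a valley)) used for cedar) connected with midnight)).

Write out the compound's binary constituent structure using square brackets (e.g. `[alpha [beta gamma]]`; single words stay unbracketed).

Overall it is a kind of steward; the modifier is "midnight cedar valley flint mill cage".
Within "midnight cedar valley flint mill cage", the head is "cage" and the modifier is "midnight cedar valley flint mill".
Within "midnight cedar valley flint mill", the head is "mill" (specifically "cedar valley flint mill") and the modifier is "midnight".
Within "cedar valley flint mill", the head is "mill" (specifically "valley flint mill") and the modifier is "cedar".
Within "valley flint mill", the head is "mill" and the modifier is "valley flint".
Within "valley flint", the head is "flint" and the modifier is "valley".
Putting it together: [[[midnight [cedar [[valley flint] mill]]] cage] steward].

[[[midnight [cedar [[valley flint] mill]]] cage] steward]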